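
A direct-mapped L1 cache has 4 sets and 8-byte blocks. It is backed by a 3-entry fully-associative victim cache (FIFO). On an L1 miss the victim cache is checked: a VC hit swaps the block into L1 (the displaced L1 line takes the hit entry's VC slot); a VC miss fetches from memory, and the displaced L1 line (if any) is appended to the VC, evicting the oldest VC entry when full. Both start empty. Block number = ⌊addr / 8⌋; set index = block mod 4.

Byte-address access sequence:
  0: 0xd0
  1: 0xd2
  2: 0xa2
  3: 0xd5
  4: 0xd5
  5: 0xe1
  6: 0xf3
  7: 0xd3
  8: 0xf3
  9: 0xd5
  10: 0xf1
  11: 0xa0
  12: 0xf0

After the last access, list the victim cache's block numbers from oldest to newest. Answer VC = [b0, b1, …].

VC = [28, 26]

0: 0xd0 (blk 26, set 2) → MISS  vc=[]
1: 0xd2 (blk 26, set 2) → L1-HIT  vc=[]
2: 0xa2 (blk 20, set 0) → MISS  vc=[]
3: 0xd5 (blk 26, set 2) → L1-HIT  vc=[]
4: 0xd5 (blk 26, set 2) → L1-HIT  vc=[]
5: 0xe1 (blk 28, set 0) → MISS  vc=[20]
6: 0xf3 (blk 30, set 2) → MISS  vc=[20, 26]
7: 0xd3 (blk 26, set 2) → VC-HIT  vc=[20, 30]
8: 0xf3 (blk 30, set 2) → VC-HIT  vc=[20, 26]
9: 0xd5 (blk 26, set 2) → VC-HIT  vc=[20, 30]
10: 0xf1 (blk 30, set 2) → VC-HIT  vc=[20, 26]
11: 0xa0 (blk 20, set 0) → VC-HIT  vc=[28, 26]
12: 0xf0 (blk 30, set 2) → L1-HIT  vc=[28, 26]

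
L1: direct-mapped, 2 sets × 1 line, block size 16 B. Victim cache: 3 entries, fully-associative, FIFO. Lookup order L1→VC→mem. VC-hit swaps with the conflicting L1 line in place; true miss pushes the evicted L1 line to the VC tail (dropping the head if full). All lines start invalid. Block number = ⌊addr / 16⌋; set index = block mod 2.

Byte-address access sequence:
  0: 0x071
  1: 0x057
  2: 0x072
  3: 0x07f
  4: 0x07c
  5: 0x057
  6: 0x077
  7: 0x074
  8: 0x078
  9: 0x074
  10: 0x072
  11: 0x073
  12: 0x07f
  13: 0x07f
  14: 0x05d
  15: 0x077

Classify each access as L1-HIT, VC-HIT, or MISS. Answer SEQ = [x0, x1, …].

SEQ = [MISS, MISS, VC-HIT, L1-HIT, L1-HIT, VC-HIT, VC-HIT, L1-HIT, L1-HIT, L1-HIT, L1-HIT, L1-HIT, L1-HIT, L1-HIT, VC-HIT, VC-HIT]

0: 0x71 (blk 7, set 1) → MISS  vc=[]
1: 0x57 (blk 5, set 1) → MISS  vc=[7]
2: 0x72 (blk 7, set 1) → VC-HIT  vc=[5]
3: 0x7f (blk 7, set 1) → L1-HIT  vc=[5]
4: 0x7c (blk 7, set 1) → L1-HIT  vc=[5]
5: 0x57 (blk 5, set 1) → VC-HIT  vc=[7]
6: 0x77 (blk 7, set 1) → VC-HIT  vc=[5]
7: 0x74 (blk 7, set 1) → L1-HIT  vc=[5]
8: 0x78 (blk 7, set 1) → L1-HIT  vc=[5]
9: 0x74 (blk 7, set 1) → L1-HIT  vc=[5]
10: 0x72 (blk 7, set 1) → L1-HIT  vc=[5]
11: 0x73 (blk 7, set 1) → L1-HIT  vc=[5]
12: 0x7f (blk 7, set 1) → L1-HIT  vc=[5]
13: 0x7f (blk 7, set 1) → L1-HIT  vc=[5]
14: 0x5d (blk 5, set 1) → VC-HIT  vc=[7]
15: 0x77 (blk 7, set 1) → VC-HIT  vc=[5]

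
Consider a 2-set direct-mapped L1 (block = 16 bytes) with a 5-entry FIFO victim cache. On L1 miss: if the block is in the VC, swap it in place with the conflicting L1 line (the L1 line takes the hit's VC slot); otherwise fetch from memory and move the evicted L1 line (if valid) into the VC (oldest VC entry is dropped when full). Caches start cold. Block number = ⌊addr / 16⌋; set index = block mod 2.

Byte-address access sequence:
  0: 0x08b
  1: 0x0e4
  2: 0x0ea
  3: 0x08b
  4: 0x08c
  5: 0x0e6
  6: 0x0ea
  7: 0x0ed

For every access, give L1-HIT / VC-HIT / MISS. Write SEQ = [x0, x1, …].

  [0] addr=0x8b blk=8 s=0: MISS | VC []
  [1] addr=0xe4 blk=14 s=0: MISS | VC [8]
  [2] addr=0xea blk=14 s=0: L1-HIT | VC [8]
  [3] addr=0x8b blk=8 s=0: VC-HIT | VC [14]
  [4] addr=0x8c blk=8 s=0: L1-HIT | VC [14]
  [5] addr=0xe6 blk=14 s=0: VC-HIT | VC [8]
  [6] addr=0xea blk=14 s=0: L1-HIT | VC [8]
  [7] addr=0xed blk=14 s=0: L1-HIT | VC [8]

SEQ = [MISS, MISS, L1-HIT, VC-HIT, L1-HIT, VC-HIT, L1-HIT, L1-HIT]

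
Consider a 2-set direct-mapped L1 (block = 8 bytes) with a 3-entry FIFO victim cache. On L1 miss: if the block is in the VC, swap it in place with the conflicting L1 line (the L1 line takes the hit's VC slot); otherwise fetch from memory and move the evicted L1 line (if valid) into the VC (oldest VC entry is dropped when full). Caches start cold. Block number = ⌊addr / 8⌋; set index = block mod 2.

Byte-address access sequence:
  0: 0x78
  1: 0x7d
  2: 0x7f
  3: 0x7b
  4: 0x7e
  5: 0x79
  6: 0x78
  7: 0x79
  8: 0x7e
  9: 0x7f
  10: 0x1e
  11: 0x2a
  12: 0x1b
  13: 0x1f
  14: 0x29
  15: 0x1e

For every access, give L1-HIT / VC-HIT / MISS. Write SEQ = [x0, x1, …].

0: 0x78 (blk 15, set 1) → MISS  vc=[]
1: 0x7d (blk 15, set 1) → L1-HIT  vc=[]
2: 0x7f (blk 15, set 1) → L1-HIT  vc=[]
3: 0x7b (blk 15, set 1) → L1-HIT  vc=[]
4: 0x7e (blk 15, set 1) → L1-HIT  vc=[]
5: 0x79 (blk 15, set 1) → L1-HIT  vc=[]
6: 0x78 (blk 15, set 1) → L1-HIT  vc=[]
7: 0x79 (blk 15, set 1) → L1-HIT  vc=[]
8: 0x7e (blk 15, set 1) → L1-HIT  vc=[]
9: 0x7f (blk 15, set 1) → L1-HIT  vc=[]
10: 0x1e (blk 3, set 1) → MISS  vc=[15]
11: 0x2a (blk 5, set 1) → MISS  vc=[15, 3]
12: 0x1b (blk 3, set 1) → VC-HIT  vc=[15, 5]
13: 0x1f (blk 3, set 1) → L1-HIT  vc=[15, 5]
14: 0x29 (blk 5, set 1) → VC-HIT  vc=[15, 3]
15: 0x1e (blk 3, set 1) → VC-HIT  vc=[15, 5]

SEQ = [MISS, L1-HIT, L1-HIT, L1-HIT, L1-HIT, L1-HIT, L1-HIT, L1-HIT, L1-HIT, L1-HIT, MISS, MISS, VC-HIT, L1-HIT, VC-HIT, VC-HIT]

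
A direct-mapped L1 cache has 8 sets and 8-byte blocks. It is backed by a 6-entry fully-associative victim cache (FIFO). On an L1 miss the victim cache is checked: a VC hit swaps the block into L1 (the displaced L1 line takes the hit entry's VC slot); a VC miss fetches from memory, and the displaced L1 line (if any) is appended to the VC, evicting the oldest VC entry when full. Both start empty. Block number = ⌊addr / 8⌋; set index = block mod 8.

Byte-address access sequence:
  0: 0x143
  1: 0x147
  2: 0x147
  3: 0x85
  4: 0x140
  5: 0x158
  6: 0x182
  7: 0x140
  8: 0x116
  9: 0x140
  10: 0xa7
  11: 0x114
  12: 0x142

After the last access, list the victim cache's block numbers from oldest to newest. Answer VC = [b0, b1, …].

VC = [16, 48]

0: 0x143 (blk 40, set 0) → MISS  vc=[]
1: 0x147 (blk 40, set 0) → L1-HIT  vc=[]
2: 0x147 (blk 40, set 0) → L1-HIT  vc=[]
3: 0x85 (blk 16, set 0) → MISS  vc=[40]
4: 0x140 (blk 40, set 0) → VC-HIT  vc=[16]
5: 0x158 (blk 43, set 3) → MISS  vc=[16]
6: 0x182 (blk 48, set 0) → MISS  vc=[16, 40]
7: 0x140 (blk 40, set 0) → VC-HIT  vc=[16, 48]
8: 0x116 (blk 34, set 2) → MISS  vc=[16, 48]
9: 0x140 (blk 40, set 0) → L1-HIT  vc=[16, 48]
10: 0xa7 (blk 20, set 4) → MISS  vc=[16, 48]
11: 0x114 (blk 34, set 2) → L1-HIT  vc=[16, 48]
12: 0x142 (blk 40, set 0) → L1-HIT  vc=[16, 48]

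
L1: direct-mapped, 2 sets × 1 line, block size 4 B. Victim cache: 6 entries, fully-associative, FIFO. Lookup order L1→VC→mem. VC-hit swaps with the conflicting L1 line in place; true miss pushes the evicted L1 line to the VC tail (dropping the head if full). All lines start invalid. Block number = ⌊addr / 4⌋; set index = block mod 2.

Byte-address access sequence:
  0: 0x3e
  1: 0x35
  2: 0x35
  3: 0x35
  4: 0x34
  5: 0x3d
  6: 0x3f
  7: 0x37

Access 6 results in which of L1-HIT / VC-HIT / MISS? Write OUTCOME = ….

#0 0x3e→b15/s1 MISS; vc=[]
#1 0x35→b13/s1 MISS; vc=[15]
#2 0x35→b13/s1 L1-HIT; vc=[15]
#3 0x35→b13/s1 L1-HIT; vc=[15]
#4 0x34→b13/s1 L1-HIT; vc=[15]
#5 0x3d→b15/s1 VC-HIT; vc=[13]
#6 0x3f→b15/s1 L1-HIT; vc=[13]
#7 0x37→b13/s1 VC-HIT; vc=[15]

OUTCOME = L1-HIT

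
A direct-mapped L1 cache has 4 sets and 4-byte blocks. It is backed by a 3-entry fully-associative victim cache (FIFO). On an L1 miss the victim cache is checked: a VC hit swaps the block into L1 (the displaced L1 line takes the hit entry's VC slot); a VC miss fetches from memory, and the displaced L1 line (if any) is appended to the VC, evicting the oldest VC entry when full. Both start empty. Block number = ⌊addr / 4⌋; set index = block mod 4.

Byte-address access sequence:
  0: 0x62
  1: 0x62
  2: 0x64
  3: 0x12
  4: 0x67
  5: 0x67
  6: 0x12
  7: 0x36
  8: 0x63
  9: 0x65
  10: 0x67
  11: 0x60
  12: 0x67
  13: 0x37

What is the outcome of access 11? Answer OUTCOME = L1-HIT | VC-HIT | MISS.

OUTCOME = L1-HIT

#0 0x62→b24/s0 MISS; vc=[]
#1 0x62→b24/s0 L1-HIT; vc=[]
#2 0x64→b25/s1 MISS; vc=[]
#3 0x12→b4/s0 MISS; vc=[24]
#4 0x67→b25/s1 L1-HIT; vc=[24]
#5 0x67→b25/s1 L1-HIT; vc=[24]
#6 0x12→b4/s0 L1-HIT; vc=[24]
#7 0x36→b13/s1 MISS; vc=[24,25]
#8 0x63→b24/s0 VC-HIT; vc=[4,25]
#9 0x65→b25/s1 VC-HIT; vc=[4,13]
#10 0x67→b25/s1 L1-HIT; vc=[4,13]
#11 0x60→b24/s0 L1-HIT; vc=[4,13]
#12 0x67→b25/s1 L1-HIT; vc=[4,13]
#13 0x37→b13/s1 VC-HIT; vc=[4,25]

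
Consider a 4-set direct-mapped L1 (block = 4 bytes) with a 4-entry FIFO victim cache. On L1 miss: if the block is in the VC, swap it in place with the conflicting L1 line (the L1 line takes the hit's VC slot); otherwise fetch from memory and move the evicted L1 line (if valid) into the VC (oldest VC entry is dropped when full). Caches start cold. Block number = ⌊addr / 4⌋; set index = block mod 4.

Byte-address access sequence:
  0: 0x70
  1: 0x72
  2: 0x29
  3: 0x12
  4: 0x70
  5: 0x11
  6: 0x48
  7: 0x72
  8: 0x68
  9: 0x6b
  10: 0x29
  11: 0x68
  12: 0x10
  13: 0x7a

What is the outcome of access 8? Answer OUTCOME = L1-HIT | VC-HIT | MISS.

OUTCOME = MISS

#0 0x70→b28/s0 MISS; vc=[]
#1 0x72→b28/s0 L1-HIT; vc=[]
#2 0x29→b10/s2 MISS; vc=[]
#3 0x12→b4/s0 MISS; vc=[28]
#4 0x70→b28/s0 VC-HIT; vc=[4]
#5 0x11→b4/s0 VC-HIT; vc=[28]
#6 0x48→b18/s2 MISS; vc=[28,10]
#7 0x72→b28/s0 VC-HIT; vc=[4,10]
#8 0x68→b26/s2 MISS; vc=[4,10,18]
#9 0x6b→b26/s2 L1-HIT; vc=[4,10,18]
#10 0x29→b10/s2 VC-HIT; vc=[4,26,18]
#11 0x68→b26/s2 VC-HIT; vc=[4,10,18]
#12 0x10→b4/s0 VC-HIT; vc=[28,10,18]
#13 0x7a→b30/s2 MISS; vc=[28,10,18,26]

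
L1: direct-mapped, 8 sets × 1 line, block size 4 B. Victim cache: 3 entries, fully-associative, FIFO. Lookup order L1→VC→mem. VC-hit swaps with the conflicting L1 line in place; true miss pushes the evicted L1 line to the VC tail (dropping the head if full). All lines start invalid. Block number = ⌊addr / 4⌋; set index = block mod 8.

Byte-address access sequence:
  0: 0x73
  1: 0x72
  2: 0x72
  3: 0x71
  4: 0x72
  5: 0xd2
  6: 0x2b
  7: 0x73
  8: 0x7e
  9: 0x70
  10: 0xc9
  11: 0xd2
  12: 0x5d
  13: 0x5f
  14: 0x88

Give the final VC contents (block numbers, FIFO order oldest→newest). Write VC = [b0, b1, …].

VC = [10, 31, 50]

0: 0x73 (blk 28, set 4) → MISS  vc=[]
1: 0x72 (blk 28, set 4) → L1-HIT  vc=[]
2: 0x72 (blk 28, set 4) → L1-HIT  vc=[]
3: 0x71 (blk 28, set 4) → L1-HIT  vc=[]
4: 0x72 (blk 28, set 4) → L1-HIT  vc=[]
5: 0xd2 (blk 52, set 4) → MISS  vc=[28]
6: 0x2b (blk 10, set 2) → MISS  vc=[28]
7: 0x73 (blk 28, set 4) → VC-HIT  vc=[52]
8: 0x7e (blk 31, set 7) → MISS  vc=[52]
9: 0x70 (blk 28, set 4) → L1-HIT  vc=[52]
10: 0xc9 (blk 50, set 2) → MISS  vc=[52, 10]
11: 0xd2 (blk 52, set 4) → VC-HIT  vc=[28, 10]
12: 0x5d (blk 23, set 7) → MISS  vc=[28, 10, 31]
13: 0x5f (blk 23, set 7) → L1-HIT  vc=[28, 10, 31]
14: 0x88 (blk 34, set 2) → MISS  vc=[10, 31, 50]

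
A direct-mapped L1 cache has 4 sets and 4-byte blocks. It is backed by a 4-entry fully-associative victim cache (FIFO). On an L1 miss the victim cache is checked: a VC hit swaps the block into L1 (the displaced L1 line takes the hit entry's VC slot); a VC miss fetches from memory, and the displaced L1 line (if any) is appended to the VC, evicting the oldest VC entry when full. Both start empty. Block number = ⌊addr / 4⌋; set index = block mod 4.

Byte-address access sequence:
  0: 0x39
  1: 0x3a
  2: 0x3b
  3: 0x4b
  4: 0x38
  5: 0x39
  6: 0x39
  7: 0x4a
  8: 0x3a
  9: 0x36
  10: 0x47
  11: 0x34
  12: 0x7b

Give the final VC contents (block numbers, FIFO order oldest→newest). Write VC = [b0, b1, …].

  [0] addr=0x39 blk=14 s=2: MISS | VC []
  [1] addr=0x3a blk=14 s=2: L1-HIT | VC []
  [2] addr=0x3b blk=14 s=2: L1-HIT | VC []
  [3] addr=0x4b blk=18 s=2: MISS | VC [14]
  [4] addr=0x38 blk=14 s=2: VC-HIT | VC [18]
  [5] addr=0x39 blk=14 s=2: L1-HIT | VC [18]
  [6] addr=0x39 blk=14 s=2: L1-HIT | VC [18]
  [7] addr=0x4a blk=18 s=2: VC-HIT | VC [14]
  [8] addr=0x3a blk=14 s=2: VC-HIT | VC [18]
  [9] addr=0x36 blk=13 s=1: MISS | VC [18]
  [10] addr=0x47 blk=17 s=1: MISS | VC [18, 13]
  [11] addr=0x34 blk=13 s=1: VC-HIT | VC [18, 17]
  [12] addr=0x7b blk=30 s=2: MISS | VC [18, 17, 14]

VC = [18, 17, 14]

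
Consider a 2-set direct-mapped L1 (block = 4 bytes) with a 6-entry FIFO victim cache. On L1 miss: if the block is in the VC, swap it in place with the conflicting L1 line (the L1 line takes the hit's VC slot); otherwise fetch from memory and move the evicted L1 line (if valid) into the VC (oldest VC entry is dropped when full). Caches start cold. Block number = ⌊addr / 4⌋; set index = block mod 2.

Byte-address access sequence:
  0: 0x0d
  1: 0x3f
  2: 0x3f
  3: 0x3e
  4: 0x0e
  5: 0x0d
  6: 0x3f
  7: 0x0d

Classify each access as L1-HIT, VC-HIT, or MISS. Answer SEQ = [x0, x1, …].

#0 0xd→b3/s1 MISS; vc=[]
#1 0x3f→b15/s1 MISS; vc=[3]
#2 0x3f→b15/s1 L1-HIT; vc=[3]
#3 0x3e→b15/s1 L1-HIT; vc=[3]
#4 0xe→b3/s1 VC-HIT; vc=[15]
#5 0xd→b3/s1 L1-HIT; vc=[15]
#6 0x3f→b15/s1 VC-HIT; vc=[3]
#7 0xd→b3/s1 VC-HIT; vc=[15]

SEQ = [MISS, MISS, L1-HIT, L1-HIT, VC-HIT, L1-HIT, VC-HIT, VC-HIT]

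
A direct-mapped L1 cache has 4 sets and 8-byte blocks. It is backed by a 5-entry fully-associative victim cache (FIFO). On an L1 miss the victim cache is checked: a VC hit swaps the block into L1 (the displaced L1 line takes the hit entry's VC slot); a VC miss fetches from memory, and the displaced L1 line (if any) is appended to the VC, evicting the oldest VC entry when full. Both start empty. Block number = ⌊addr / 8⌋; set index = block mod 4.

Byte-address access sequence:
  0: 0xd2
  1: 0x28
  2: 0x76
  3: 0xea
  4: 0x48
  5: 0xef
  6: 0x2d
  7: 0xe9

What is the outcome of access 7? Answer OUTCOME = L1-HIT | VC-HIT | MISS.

  [0] addr=0xd2 blk=26 s=2: MISS | VC []
  [1] addr=0x28 blk=5 s=1: MISS | VC []
  [2] addr=0x76 blk=14 s=2: MISS | VC [26]
  [3] addr=0xea blk=29 s=1: MISS | VC [26, 5]
  [4] addr=0x48 blk=9 s=1: MISS | VC [26, 5, 29]
  [5] addr=0xef blk=29 s=1: VC-HIT | VC [26, 5, 9]
  [6] addr=0x2d blk=5 s=1: VC-HIT | VC [26, 29, 9]
  [7] addr=0xe9 blk=29 s=1: VC-HIT | VC [26, 5, 9]

OUTCOME = VC-HIT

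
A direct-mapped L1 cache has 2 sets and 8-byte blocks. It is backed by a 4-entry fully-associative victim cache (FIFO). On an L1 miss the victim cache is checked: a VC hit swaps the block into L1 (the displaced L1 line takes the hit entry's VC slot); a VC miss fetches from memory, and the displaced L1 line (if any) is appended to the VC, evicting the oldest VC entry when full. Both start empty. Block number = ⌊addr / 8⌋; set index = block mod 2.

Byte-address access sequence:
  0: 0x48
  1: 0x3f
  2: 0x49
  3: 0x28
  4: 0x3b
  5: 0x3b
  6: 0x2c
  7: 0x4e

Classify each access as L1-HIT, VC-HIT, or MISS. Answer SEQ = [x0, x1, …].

0: 0x48 (blk 9, set 1) → MISS  vc=[]
1: 0x3f (blk 7, set 1) → MISS  vc=[9]
2: 0x49 (blk 9, set 1) → VC-HIT  vc=[7]
3: 0x28 (blk 5, set 1) → MISS  vc=[7, 9]
4: 0x3b (blk 7, set 1) → VC-HIT  vc=[5, 9]
5: 0x3b (blk 7, set 1) → L1-HIT  vc=[5, 9]
6: 0x2c (blk 5, set 1) → VC-HIT  vc=[7, 9]
7: 0x4e (blk 9, set 1) → VC-HIT  vc=[7, 5]

SEQ = [MISS, MISS, VC-HIT, MISS, VC-HIT, L1-HIT, VC-HIT, VC-HIT]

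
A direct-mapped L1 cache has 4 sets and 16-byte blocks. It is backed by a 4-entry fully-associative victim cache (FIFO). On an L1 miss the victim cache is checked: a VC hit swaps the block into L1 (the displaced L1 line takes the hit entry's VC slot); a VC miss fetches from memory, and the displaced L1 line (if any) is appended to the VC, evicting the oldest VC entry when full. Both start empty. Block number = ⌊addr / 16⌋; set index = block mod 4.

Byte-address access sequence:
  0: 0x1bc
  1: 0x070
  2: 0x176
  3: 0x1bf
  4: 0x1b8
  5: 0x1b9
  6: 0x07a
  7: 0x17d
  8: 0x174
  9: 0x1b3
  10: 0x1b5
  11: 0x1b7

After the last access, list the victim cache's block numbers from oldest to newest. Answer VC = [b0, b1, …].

  [0] addr=0x1bc blk=27 s=3: MISS | VC []
  [1] addr=0x70 blk=7 s=3: MISS | VC [27]
  [2] addr=0x176 blk=23 s=3: MISS | VC [27, 7]
  [3] addr=0x1bf blk=27 s=3: VC-HIT | VC [23, 7]
  [4] addr=0x1b8 blk=27 s=3: L1-HIT | VC [23, 7]
  [5] addr=0x1b9 blk=27 s=3: L1-HIT | VC [23, 7]
  [6] addr=0x7a blk=7 s=3: VC-HIT | VC [23, 27]
  [7] addr=0x17d blk=23 s=3: VC-HIT | VC [7, 27]
  [8] addr=0x174 blk=23 s=3: L1-HIT | VC [7, 27]
  [9] addr=0x1b3 blk=27 s=3: VC-HIT | VC [7, 23]
  [10] addr=0x1b5 blk=27 s=3: L1-HIT | VC [7, 23]
  [11] addr=0x1b7 blk=27 s=3: L1-HIT | VC [7, 23]

VC = [7, 23]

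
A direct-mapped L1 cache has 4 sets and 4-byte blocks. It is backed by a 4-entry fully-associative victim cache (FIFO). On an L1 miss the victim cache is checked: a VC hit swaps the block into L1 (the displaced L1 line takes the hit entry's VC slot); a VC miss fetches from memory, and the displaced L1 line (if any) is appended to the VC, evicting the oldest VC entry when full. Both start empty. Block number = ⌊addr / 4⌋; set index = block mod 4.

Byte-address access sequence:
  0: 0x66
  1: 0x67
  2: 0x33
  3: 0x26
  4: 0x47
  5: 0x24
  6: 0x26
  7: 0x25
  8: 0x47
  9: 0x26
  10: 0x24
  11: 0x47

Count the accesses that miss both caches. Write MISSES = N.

#0 0x66→b25/s1 MISS; vc=[]
#1 0x67→b25/s1 L1-HIT; vc=[]
#2 0x33→b12/s0 MISS; vc=[]
#3 0x26→b9/s1 MISS; vc=[25]
#4 0x47→b17/s1 MISS; vc=[25,9]
#5 0x24→b9/s1 VC-HIT; vc=[25,17]
#6 0x26→b9/s1 L1-HIT; vc=[25,17]
#7 0x25→b9/s1 L1-HIT; vc=[25,17]
#8 0x47→b17/s1 VC-HIT; vc=[25,9]
#9 0x26→b9/s1 VC-HIT; vc=[25,17]
#10 0x24→b9/s1 L1-HIT; vc=[25,17]
#11 0x47→b17/s1 VC-HIT; vc=[25,9]

MISSES = 4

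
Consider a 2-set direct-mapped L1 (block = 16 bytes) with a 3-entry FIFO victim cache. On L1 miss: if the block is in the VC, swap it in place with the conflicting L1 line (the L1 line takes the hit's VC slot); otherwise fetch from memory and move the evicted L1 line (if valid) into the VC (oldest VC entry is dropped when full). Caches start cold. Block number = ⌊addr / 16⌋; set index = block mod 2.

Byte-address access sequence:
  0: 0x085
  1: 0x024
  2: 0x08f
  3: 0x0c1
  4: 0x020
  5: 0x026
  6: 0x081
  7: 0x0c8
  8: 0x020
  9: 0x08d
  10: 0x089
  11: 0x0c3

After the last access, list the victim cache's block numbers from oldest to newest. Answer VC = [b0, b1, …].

#0 0x85→b8/s0 MISS; vc=[]
#1 0x24→b2/s0 MISS; vc=[8]
#2 0x8f→b8/s0 VC-HIT; vc=[2]
#3 0xc1→b12/s0 MISS; vc=[2,8]
#4 0x20→b2/s0 VC-HIT; vc=[12,8]
#5 0x26→b2/s0 L1-HIT; vc=[12,8]
#6 0x81→b8/s0 VC-HIT; vc=[12,2]
#7 0xc8→b12/s0 VC-HIT; vc=[8,2]
#8 0x20→b2/s0 VC-HIT; vc=[8,12]
#9 0x8d→b8/s0 VC-HIT; vc=[2,12]
#10 0x89→b8/s0 L1-HIT; vc=[2,12]
#11 0xc3→b12/s0 VC-HIT; vc=[2,8]

VC = [2, 8]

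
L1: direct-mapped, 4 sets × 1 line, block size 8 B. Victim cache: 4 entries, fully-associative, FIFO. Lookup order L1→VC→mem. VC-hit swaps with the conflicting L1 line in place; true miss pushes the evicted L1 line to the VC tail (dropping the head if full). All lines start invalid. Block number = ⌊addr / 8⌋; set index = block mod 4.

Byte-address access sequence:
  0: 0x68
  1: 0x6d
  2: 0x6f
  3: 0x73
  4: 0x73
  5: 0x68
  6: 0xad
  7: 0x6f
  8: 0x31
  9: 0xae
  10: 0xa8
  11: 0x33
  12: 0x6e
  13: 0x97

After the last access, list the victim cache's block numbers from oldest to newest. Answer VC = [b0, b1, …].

0: 0x68 (blk 13, set 1) → MISS  vc=[]
1: 0x6d (blk 13, set 1) → L1-HIT  vc=[]
2: 0x6f (blk 13, set 1) → L1-HIT  vc=[]
3: 0x73 (blk 14, set 2) → MISS  vc=[]
4: 0x73 (blk 14, set 2) → L1-HIT  vc=[]
5: 0x68 (blk 13, set 1) → L1-HIT  vc=[]
6: 0xad (blk 21, set 1) → MISS  vc=[13]
7: 0x6f (blk 13, set 1) → VC-HIT  vc=[21]
8: 0x31 (blk 6, set 2) → MISS  vc=[21, 14]
9: 0xae (blk 21, set 1) → VC-HIT  vc=[13, 14]
10: 0xa8 (blk 21, set 1) → L1-HIT  vc=[13, 14]
11: 0x33 (blk 6, set 2) → L1-HIT  vc=[13, 14]
12: 0x6e (blk 13, set 1) → VC-HIT  vc=[21, 14]
13: 0x97 (blk 18, set 2) → MISS  vc=[21, 14, 6]

VC = [21, 14, 6]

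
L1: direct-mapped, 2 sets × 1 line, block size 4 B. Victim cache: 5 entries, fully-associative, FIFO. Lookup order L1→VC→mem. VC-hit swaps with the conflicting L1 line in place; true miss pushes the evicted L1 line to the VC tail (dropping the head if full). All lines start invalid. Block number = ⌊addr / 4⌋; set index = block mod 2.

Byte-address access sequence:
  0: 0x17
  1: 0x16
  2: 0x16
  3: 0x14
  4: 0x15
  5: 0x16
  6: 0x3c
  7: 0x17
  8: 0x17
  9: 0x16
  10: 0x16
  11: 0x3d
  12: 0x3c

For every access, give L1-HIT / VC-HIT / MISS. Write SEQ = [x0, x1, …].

SEQ = [MISS, L1-HIT, L1-HIT, L1-HIT, L1-HIT, L1-HIT, MISS, VC-HIT, L1-HIT, L1-HIT, L1-HIT, VC-HIT, L1-HIT]

#0 0x17→b5/s1 MISS; vc=[]
#1 0x16→b5/s1 L1-HIT; vc=[]
#2 0x16→b5/s1 L1-HIT; vc=[]
#3 0x14→b5/s1 L1-HIT; vc=[]
#4 0x15→b5/s1 L1-HIT; vc=[]
#5 0x16→b5/s1 L1-HIT; vc=[]
#6 0x3c→b15/s1 MISS; vc=[5]
#7 0x17→b5/s1 VC-HIT; vc=[15]
#8 0x17→b5/s1 L1-HIT; vc=[15]
#9 0x16→b5/s1 L1-HIT; vc=[15]
#10 0x16→b5/s1 L1-HIT; vc=[15]
#11 0x3d→b15/s1 VC-HIT; vc=[5]
#12 0x3c→b15/s1 L1-HIT; vc=[5]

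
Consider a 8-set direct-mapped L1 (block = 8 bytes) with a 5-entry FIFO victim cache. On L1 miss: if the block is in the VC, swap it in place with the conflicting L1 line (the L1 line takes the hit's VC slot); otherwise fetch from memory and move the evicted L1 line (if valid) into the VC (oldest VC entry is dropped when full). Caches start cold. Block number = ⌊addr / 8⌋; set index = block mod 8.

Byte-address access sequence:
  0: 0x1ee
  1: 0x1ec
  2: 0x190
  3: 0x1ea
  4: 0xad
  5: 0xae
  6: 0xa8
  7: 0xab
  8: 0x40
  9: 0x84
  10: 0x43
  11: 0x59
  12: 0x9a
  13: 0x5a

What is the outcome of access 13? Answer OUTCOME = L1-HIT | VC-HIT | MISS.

#0 0x1ee→b61/s5 MISS; vc=[]
#1 0x1ec→b61/s5 L1-HIT; vc=[]
#2 0x190→b50/s2 MISS; vc=[]
#3 0x1ea→b61/s5 L1-HIT; vc=[]
#4 0xad→b21/s5 MISS; vc=[61]
#5 0xae→b21/s5 L1-HIT; vc=[61]
#6 0xa8→b21/s5 L1-HIT; vc=[61]
#7 0xab→b21/s5 L1-HIT; vc=[61]
#8 0x40→b8/s0 MISS; vc=[61]
#9 0x84→b16/s0 MISS; vc=[61,8]
#10 0x43→b8/s0 VC-HIT; vc=[61,16]
#11 0x59→b11/s3 MISS; vc=[61,16]
#12 0x9a→b19/s3 MISS; vc=[61,16,11]
#13 0x5a→b11/s3 VC-HIT; vc=[61,16,19]

OUTCOME = VC-HIT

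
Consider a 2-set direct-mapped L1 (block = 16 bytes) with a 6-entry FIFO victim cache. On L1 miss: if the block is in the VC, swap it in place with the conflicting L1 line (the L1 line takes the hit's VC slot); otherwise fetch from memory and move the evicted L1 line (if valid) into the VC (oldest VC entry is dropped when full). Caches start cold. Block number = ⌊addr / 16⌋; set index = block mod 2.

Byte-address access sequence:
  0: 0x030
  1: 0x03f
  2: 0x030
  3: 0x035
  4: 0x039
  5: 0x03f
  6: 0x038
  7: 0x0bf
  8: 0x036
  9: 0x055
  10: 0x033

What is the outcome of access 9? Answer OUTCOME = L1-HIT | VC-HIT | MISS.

  [0] addr=0x30 blk=3 s=1: MISS | VC []
  [1] addr=0x3f blk=3 s=1: L1-HIT | VC []
  [2] addr=0x30 blk=3 s=1: L1-HIT | VC []
  [3] addr=0x35 blk=3 s=1: L1-HIT | VC []
  [4] addr=0x39 blk=3 s=1: L1-HIT | VC []
  [5] addr=0x3f blk=3 s=1: L1-HIT | VC []
  [6] addr=0x38 blk=3 s=1: L1-HIT | VC []
  [7] addr=0xbf blk=11 s=1: MISS | VC [3]
  [8] addr=0x36 blk=3 s=1: VC-HIT | VC [11]
  [9] addr=0x55 blk=5 s=1: MISS | VC [11, 3]
  [10] addr=0x33 blk=3 s=1: VC-HIT | VC [11, 5]

OUTCOME = MISS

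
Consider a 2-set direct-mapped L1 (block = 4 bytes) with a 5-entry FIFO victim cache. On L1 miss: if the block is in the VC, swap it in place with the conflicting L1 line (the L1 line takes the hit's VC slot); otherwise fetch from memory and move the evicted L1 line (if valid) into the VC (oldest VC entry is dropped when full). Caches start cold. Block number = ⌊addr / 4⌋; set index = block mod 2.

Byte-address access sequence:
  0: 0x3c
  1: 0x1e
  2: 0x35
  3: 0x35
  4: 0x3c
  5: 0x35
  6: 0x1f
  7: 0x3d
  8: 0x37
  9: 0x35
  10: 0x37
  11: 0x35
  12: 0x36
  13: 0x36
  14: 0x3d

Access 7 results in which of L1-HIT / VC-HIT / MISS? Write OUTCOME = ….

OUTCOME = VC-HIT

0: 0x3c (blk 15, set 1) → MISS  vc=[]
1: 0x1e (blk 7, set 1) → MISS  vc=[15]
2: 0x35 (blk 13, set 1) → MISS  vc=[15, 7]
3: 0x35 (blk 13, set 1) → L1-HIT  vc=[15, 7]
4: 0x3c (blk 15, set 1) → VC-HIT  vc=[13, 7]
5: 0x35 (blk 13, set 1) → VC-HIT  vc=[15, 7]
6: 0x1f (blk 7, set 1) → VC-HIT  vc=[15, 13]
7: 0x3d (blk 15, set 1) → VC-HIT  vc=[7, 13]
8: 0x37 (blk 13, set 1) → VC-HIT  vc=[7, 15]
9: 0x35 (blk 13, set 1) → L1-HIT  vc=[7, 15]
10: 0x37 (blk 13, set 1) → L1-HIT  vc=[7, 15]
11: 0x35 (blk 13, set 1) → L1-HIT  vc=[7, 15]
12: 0x36 (blk 13, set 1) → L1-HIT  vc=[7, 15]
13: 0x36 (blk 13, set 1) → L1-HIT  vc=[7, 15]
14: 0x3d (blk 15, set 1) → VC-HIT  vc=[7, 13]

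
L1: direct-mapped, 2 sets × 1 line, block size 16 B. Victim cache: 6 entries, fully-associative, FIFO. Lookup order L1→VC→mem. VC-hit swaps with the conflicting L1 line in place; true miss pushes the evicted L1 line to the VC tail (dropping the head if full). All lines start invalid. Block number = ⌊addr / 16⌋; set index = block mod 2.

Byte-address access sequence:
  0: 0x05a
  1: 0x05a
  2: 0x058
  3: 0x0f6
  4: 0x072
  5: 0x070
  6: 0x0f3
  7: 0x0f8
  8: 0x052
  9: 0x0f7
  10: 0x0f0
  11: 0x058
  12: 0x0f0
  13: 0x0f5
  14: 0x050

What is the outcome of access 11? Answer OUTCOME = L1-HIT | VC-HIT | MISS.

0: 0x5a (blk 5, set 1) → MISS  vc=[]
1: 0x5a (blk 5, set 1) → L1-HIT  vc=[]
2: 0x58 (blk 5, set 1) → L1-HIT  vc=[]
3: 0xf6 (blk 15, set 1) → MISS  vc=[5]
4: 0x72 (blk 7, set 1) → MISS  vc=[5, 15]
5: 0x70 (blk 7, set 1) → L1-HIT  vc=[5, 15]
6: 0xf3 (blk 15, set 1) → VC-HIT  vc=[5, 7]
7: 0xf8 (blk 15, set 1) → L1-HIT  vc=[5, 7]
8: 0x52 (blk 5, set 1) → VC-HIT  vc=[15, 7]
9: 0xf7 (blk 15, set 1) → VC-HIT  vc=[5, 7]
10: 0xf0 (blk 15, set 1) → L1-HIT  vc=[5, 7]
11: 0x58 (blk 5, set 1) → VC-HIT  vc=[15, 7]
12: 0xf0 (blk 15, set 1) → VC-HIT  vc=[5, 7]
13: 0xf5 (blk 15, set 1) → L1-HIT  vc=[5, 7]
14: 0x50 (blk 5, set 1) → VC-HIT  vc=[15, 7]

OUTCOME = VC-HIT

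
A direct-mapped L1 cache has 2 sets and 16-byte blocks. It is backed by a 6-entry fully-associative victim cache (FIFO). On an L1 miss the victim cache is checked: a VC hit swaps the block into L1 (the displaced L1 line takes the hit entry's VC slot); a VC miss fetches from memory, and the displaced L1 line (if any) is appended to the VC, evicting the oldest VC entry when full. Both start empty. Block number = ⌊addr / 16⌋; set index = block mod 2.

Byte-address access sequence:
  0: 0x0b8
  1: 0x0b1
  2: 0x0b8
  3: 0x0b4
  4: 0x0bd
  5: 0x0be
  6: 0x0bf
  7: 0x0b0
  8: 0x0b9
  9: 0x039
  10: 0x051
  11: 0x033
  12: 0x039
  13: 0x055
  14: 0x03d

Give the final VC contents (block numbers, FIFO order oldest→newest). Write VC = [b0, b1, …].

VC = [11, 5]

  [0] addr=0xb8 blk=11 s=1: MISS | VC []
  [1] addr=0xb1 blk=11 s=1: L1-HIT | VC []
  [2] addr=0xb8 blk=11 s=1: L1-HIT | VC []
  [3] addr=0xb4 blk=11 s=1: L1-HIT | VC []
  [4] addr=0xbd blk=11 s=1: L1-HIT | VC []
  [5] addr=0xbe blk=11 s=1: L1-HIT | VC []
  [6] addr=0xbf blk=11 s=1: L1-HIT | VC []
  [7] addr=0xb0 blk=11 s=1: L1-HIT | VC []
  [8] addr=0xb9 blk=11 s=1: L1-HIT | VC []
  [9] addr=0x39 blk=3 s=1: MISS | VC [11]
  [10] addr=0x51 blk=5 s=1: MISS | VC [11, 3]
  [11] addr=0x33 blk=3 s=1: VC-HIT | VC [11, 5]
  [12] addr=0x39 blk=3 s=1: L1-HIT | VC [11, 5]
  [13] addr=0x55 blk=5 s=1: VC-HIT | VC [11, 3]
  [14] addr=0x3d blk=3 s=1: VC-HIT | VC [11, 5]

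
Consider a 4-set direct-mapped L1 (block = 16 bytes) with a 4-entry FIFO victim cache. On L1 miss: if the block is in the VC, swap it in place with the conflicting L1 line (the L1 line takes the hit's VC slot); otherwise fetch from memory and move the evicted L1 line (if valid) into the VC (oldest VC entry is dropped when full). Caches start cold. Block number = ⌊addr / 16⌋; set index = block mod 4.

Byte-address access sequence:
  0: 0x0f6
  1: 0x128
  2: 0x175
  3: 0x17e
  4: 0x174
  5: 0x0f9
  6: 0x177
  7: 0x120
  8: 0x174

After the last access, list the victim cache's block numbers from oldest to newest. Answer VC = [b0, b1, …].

VC = [15]

  [0] addr=0xf6 blk=15 s=3: MISS | VC []
  [1] addr=0x128 blk=18 s=2: MISS | VC []
  [2] addr=0x175 blk=23 s=3: MISS | VC [15]
  [3] addr=0x17e blk=23 s=3: L1-HIT | VC [15]
  [4] addr=0x174 blk=23 s=3: L1-HIT | VC [15]
  [5] addr=0xf9 blk=15 s=3: VC-HIT | VC [23]
  [6] addr=0x177 blk=23 s=3: VC-HIT | VC [15]
  [7] addr=0x120 blk=18 s=2: L1-HIT | VC [15]
  [8] addr=0x174 blk=23 s=3: L1-HIT | VC [15]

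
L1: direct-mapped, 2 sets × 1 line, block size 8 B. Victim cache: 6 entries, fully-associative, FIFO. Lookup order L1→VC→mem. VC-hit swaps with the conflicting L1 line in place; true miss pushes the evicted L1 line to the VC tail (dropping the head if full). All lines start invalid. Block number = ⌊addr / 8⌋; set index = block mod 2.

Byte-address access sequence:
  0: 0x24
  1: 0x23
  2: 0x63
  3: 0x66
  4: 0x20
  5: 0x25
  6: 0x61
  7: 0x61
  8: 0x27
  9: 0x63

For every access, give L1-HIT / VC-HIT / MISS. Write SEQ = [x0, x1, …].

SEQ = [MISS, L1-HIT, MISS, L1-HIT, VC-HIT, L1-HIT, VC-HIT, L1-HIT, VC-HIT, VC-HIT]

#0 0x24→b4/s0 MISS; vc=[]
#1 0x23→b4/s0 L1-HIT; vc=[]
#2 0x63→b12/s0 MISS; vc=[4]
#3 0x66→b12/s0 L1-HIT; vc=[4]
#4 0x20→b4/s0 VC-HIT; vc=[12]
#5 0x25→b4/s0 L1-HIT; vc=[12]
#6 0x61→b12/s0 VC-HIT; vc=[4]
#7 0x61→b12/s0 L1-HIT; vc=[4]
#8 0x27→b4/s0 VC-HIT; vc=[12]
#9 0x63→b12/s0 VC-HIT; vc=[4]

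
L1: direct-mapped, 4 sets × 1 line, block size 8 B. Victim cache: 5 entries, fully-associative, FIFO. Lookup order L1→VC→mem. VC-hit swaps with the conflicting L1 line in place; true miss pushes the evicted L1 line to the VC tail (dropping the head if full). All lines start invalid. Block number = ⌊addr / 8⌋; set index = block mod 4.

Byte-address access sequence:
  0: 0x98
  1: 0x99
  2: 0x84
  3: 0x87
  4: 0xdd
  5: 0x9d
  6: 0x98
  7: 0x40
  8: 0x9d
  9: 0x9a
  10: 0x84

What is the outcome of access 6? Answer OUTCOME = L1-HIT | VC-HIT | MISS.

  [0] addr=0x98 blk=19 s=3: MISS | VC []
  [1] addr=0x99 blk=19 s=3: L1-HIT | VC []
  [2] addr=0x84 blk=16 s=0: MISS | VC []
  [3] addr=0x87 blk=16 s=0: L1-HIT | VC []
  [4] addr=0xdd blk=27 s=3: MISS | VC [19]
  [5] addr=0x9d blk=19 s=3: VC-HIT | VC [27]
  [6] addr=0x98 blk=19 s=3: L1-HIT | VC [27]
  [7] addr=0x40 blk=8 s=0: MISS | VC [27, 16]
  [8] addr=0x9d blk=19 s=3: L1-HIT | VC [27, 16]
  [9] addr=0x9a blk=19 s=3: L1-HIT | VC [27, 16]
  [10] addr=0x84 blk=16 s=0: VC-HIT | VC [27, 8]

OUTCOME = L1-HIT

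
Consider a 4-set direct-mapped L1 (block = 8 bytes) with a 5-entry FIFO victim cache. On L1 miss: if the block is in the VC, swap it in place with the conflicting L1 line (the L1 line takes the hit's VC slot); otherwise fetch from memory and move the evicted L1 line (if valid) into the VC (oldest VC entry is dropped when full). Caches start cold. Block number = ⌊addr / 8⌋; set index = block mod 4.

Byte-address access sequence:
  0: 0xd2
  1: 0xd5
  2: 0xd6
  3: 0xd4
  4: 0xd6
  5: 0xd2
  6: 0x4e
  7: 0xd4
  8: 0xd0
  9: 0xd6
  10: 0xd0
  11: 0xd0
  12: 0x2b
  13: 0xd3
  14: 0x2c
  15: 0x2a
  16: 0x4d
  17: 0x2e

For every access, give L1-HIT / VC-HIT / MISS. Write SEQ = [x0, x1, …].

  [0] addr=0xd2 blk=26 s=2: MISS | VC []
  [1] addr=0xd5 blk=26 s=2: L1-HIT | VC []
  [2] addr=0xd6 blk=26 s=2: L1-HIT | VC []
  [3] addr=0xd4 blk=26 s=2: L1-HIT | VC []
  [4] addr=0xd6 blk=26 s=2: L1-HIT | VC []
  [5] addr=0xd2 blk=26 s=2: L1-HIT | VC []
  [6] addr=0x4e blk=9 s=1: MISS | VC []
  [7] addr=0xd4 blk=26 s=2: L1-HIT | VC []
  [8] addr=0xd0 blk=26 s=2: L1-HIT | VC []
  [9] addr=0xd6 blk=26 s=2: L1-HIT | VC []
  [10] addr=0xd0 blk=26 s=2: L1-HIT | VC []
  [11] addr=0xd0 blk=26 s=2: L1-HIT | VC []
  [12] addr=0x2b blk=5 s=1: MISS | VC [9]
  [13] addr=0xd3 blk=26 s=2: L1-HIT | VC [9]
  [14] addr=0x2c blk=5 s=1: L1-HIT | VC [9]
  [15] addr=0x2a blk=5 s=1: L1-HIT | VC [9]
  [16] addr=0x4d blk=9 s=1: VC-HIT | VC [5]
  [17] addr=0x2e blk=5 s=1: VC-HIT | VC [9]

SEQ = [MISS, L1-HIT, L1-HIT, L1-HIT, L1-HIT, L1-HIT, MISS, L1-HIT, L1-HIT, L1-HIT, L1-HIT, L1-HIT, MISS, L1-HIT, L1-HIT, L1-HIT, VC-HIT, VC-HIT]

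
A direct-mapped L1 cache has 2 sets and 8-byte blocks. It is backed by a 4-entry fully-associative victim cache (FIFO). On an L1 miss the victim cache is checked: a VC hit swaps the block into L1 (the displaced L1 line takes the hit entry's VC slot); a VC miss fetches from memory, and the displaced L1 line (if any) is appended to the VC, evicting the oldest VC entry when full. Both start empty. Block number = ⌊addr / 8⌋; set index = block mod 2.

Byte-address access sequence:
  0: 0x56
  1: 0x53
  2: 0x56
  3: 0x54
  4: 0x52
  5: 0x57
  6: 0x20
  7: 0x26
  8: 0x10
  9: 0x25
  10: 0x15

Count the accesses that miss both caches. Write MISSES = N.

MISSES = 3

#0 0x56→b10/s0 MISS; vc=[]
#1 0x53→b10/s0 L1-HIT; vc=[]
#2 0x56→b10/s0 L1-HIT; vc=[]
#3 0x54→b10/s0 L1-HIT; vc=[]
#4 0x52→b10/s0 L1-HIT; vc=[]
#5 0x57→b10/s0 L1-HIT; vc=[]
#6 0x20→b4/s0 MISS; vc=[10]
#7 0x26→b4/s0 L1-HIT; vc=[10]
#8 0x10→b2/s0 MISS; vc=[10,4]
#9 0x25→b4/s0 VC-HIT; vc=[10,2]
#10 0x15→b2/s0 VC-HIT; vc=[10,4]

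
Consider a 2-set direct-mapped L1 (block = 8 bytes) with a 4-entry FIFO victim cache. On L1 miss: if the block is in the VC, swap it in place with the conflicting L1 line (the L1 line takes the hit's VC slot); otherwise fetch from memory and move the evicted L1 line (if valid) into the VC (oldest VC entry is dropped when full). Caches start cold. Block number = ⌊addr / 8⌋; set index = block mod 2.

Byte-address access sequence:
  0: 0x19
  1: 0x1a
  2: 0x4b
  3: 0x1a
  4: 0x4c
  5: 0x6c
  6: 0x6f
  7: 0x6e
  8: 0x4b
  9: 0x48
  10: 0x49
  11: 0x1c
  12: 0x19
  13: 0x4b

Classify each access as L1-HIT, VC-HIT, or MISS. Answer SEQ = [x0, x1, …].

0: 0x19 (blk 3, set 1) → MISS  vc=[]
1: 0x1a (blk 3, set 1) → L1-HIT  vc=[]
2: 0x4b (blk 9, set 1) → MISS  vc=[3]
3: 0x1a (blk 3, set 1) → VC-HIT  vc=[9]
4: 0x4c (blk 9, set 1) → VC-HIT  vc=[3]
5: 0x6c (blk 13, set 1) → MISS  vc=[3, 9]
6: 0x6f (blk 13, set 1) → L1-HIT  vc=[3, 9]
7: 0x6e (blk 13, set 1) → L1-HIT  vc=[3, 9]
8: 0x4b (blk 9, set 1) → VC-HIT  vc=[3, 13]
9: 0x48 (blk 9, set 1) → L1-HIT  vc=[3, 13]
10: 0x49 (blk 9, set 1) → L1-HIT  vc=[3, 13]
11: 0x1c (blk 3, set 1) → VC-HIT  vc=[9, 13]
12: 0x19 (blk 3, set 1) → L1-HIT  vc=[9, 13]
13: 0x4b (blk 9, set 1) → VC-HIT  vc=[3, 13]

SEQ = [MISS, L1-HIT, MISS, VC-HIT, VC-HIT, MISS, L1-HIT, L1-HIT, VC-HIT, L1-HIT, L1-HIT, VC-HIT, L1-HIT, VC-HIT]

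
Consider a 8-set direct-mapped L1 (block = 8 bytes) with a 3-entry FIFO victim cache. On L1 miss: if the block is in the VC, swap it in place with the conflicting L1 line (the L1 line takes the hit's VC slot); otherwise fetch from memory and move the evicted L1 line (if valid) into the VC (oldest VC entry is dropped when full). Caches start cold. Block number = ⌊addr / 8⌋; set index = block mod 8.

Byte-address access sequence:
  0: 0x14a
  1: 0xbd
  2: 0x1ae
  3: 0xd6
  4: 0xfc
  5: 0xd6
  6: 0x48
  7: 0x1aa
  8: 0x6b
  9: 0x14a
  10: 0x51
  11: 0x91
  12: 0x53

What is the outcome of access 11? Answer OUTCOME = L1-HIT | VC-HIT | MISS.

#0 0x14a→b41/s1 MISS; vc=[]
#1 0xbd→b23/s7 MISS; vc=[]
#2 0x1ae→b53/s5 MISS; vc=[]
#3 0xd6→b26/s2 MISS; vc=[]
#4 0xfc→b31/s7 MISS; vc=[23]
#5 0xd6→b26/s2 L1-HIT; vc=[23]
#6 0x48→b9/s1 MISS; vc=[23,41]
#7 0x1aa→b53/s5 L1-HIT; vc=[23,41]
#8 0x6b→b13/s5 MISS; vc=[23,41,53]
#9 0x14a→b41/s1 VC-HIT; vc=[23,9,53]
#10 0x51→b10/s2 MISS; vc=[9,53,26]
#11 0x91→b18/s2 MISS; vc=[53,26,10]
#12 0x53→b10/s2 VC-HIT; vc=[53,26,18]

OUTCOME = MISS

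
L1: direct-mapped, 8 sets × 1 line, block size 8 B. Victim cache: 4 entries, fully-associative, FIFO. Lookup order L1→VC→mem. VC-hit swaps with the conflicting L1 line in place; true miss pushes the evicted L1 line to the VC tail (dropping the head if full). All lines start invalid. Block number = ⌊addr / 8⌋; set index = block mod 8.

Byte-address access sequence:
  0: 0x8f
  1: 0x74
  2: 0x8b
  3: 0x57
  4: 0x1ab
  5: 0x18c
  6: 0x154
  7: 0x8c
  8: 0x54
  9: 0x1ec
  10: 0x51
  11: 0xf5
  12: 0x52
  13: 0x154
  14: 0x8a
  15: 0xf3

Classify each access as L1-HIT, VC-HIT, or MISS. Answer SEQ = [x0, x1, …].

#0 0x8f→b17/s1 MISS; vc=[]
#1 0x74→b14/s6 MISS; vc=[]
#2 0x8b→b17/s1 L1-HIT; vc=[]
#3 0x57→b10/s2 MISS; vc=[]
#4 0x1ab→b53/s5 MISS; vc=[]
#5 0x18c→b49/s1 MISS; vc=[17]
#6 0x154→b42/s2 MISS; vc=[17,10]
#7 0x8c→b17/s1 VC-HIT; vc=[49,10]
#8 0x54→b10/s2 VC-HIT; vc=[49,42]
#9 0x1ec→b61/s5 MISS; vc=[49,42,53]
#10 0x51→b10/s2 L1-HIT; vc=[49,42,53]
#11 0xf5→b30/s6 MISS; vc=[49,42,53,14]
#12 0x52→b10/s2 L1-HIT; vc=[49,42,53,14]
#13 0x154→b42/s2 VC-HIT; vc=[49,10,53,14]
#14 0x8a→b17/s1 L1-HIT; vc=[49,10,53,14]
#15 0xf3→b30/s6 L1-HIT; vc=[49,10,53,14]

SEQ = [MISS, MISS, L1-HIT, MISS, MISS, MISS, MISS, VC-HIT, VC-HIT, MISS, L1-HIT, MISS, L1-HIT, VC-HIT, L1-HIT, L1-HIT]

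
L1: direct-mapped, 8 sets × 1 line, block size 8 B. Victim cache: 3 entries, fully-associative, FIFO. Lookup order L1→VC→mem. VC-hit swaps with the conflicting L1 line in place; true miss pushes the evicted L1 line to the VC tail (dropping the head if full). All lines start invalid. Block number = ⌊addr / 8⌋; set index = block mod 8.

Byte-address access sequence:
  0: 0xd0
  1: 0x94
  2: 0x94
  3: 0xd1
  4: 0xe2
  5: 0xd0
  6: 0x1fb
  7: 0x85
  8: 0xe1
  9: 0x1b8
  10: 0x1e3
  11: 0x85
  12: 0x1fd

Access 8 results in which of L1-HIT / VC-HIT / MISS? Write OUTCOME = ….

OUTCOME = L1-HIT

#0 0xd0→b26/s2 MISS; vc=[]
#1 0x94→b18/s2 MISS; vc=[26]
#2 0x94→b18/s2 L1-HIT; vc=[26]
#3 0xd1→b26/s2 VC-HIT; vc=[18]
#4 0xe2→b28/s4 MISS; vc=[18]
#5 0xd0→b26/s2 L1-HIT; vc=[18]
#6 0x1fb→b63/s7 MISS; vc=[18]
#7 0x85→b16/s0 MISS; vc=[18]
#8 0xe1→b28/s4 L1-HIT; vc=[18]
#9 0x1b8→b55/s7 MISS; vc=[18,63]
#10 0x1e3→b60/s4 MISS; vc=[18,63,28]
#11 0x85→b16/s0 L1-HIT; vc=[18,63,28]
#12 0x1fd→b63/s7 VC-HIT; vc=[18,55,28]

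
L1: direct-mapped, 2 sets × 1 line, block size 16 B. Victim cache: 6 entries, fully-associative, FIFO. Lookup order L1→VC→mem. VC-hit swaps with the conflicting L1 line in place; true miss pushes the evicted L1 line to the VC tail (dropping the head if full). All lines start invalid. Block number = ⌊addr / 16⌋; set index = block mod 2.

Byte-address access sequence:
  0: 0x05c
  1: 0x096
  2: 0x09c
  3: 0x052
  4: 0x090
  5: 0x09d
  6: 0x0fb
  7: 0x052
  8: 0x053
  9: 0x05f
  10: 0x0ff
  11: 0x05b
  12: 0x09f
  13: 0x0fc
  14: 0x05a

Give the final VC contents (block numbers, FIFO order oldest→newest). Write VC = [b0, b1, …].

VC = [9, 15]

#0 0x5c→b5/s1 MISS; vc=[]
#1 0x96→b9/s1 MISS; vc=[5]
#2 0x9c→b9/s1 L1-HIT; vc=[5]
#3 0x52→b5/s1 VC-HIT; vc=[9]
#4 0x90→b9/s1 VC-HIT; vc=[5]
#5 0x9d→b9/s1 L1-HIT; vc=[5]
#6 0xfb→b15/s1 MISS; vc=[5,9]
#7 0x52→b5/s1 VC-HIT; vc=[15,9]
#8 0x53→b5/s1 L1-HIT; vc=[15,9]
#9 0x5f→b5/s1 L1-HIT; vc=[15,9]
#10 0xff→b15/s1 VC-HIT; vc=[5,9]
#11 0x5b→b5/s1 VC-HIT; vc=[15,9]
#12 0x9f→b9/s1 VC-HIT; vc=[15,5]
#13 0xfc→b15/s1 VC-HIT; vc=[9,5]
#14 0x5a→b5/s1 VC-HIT; vc=[9,15]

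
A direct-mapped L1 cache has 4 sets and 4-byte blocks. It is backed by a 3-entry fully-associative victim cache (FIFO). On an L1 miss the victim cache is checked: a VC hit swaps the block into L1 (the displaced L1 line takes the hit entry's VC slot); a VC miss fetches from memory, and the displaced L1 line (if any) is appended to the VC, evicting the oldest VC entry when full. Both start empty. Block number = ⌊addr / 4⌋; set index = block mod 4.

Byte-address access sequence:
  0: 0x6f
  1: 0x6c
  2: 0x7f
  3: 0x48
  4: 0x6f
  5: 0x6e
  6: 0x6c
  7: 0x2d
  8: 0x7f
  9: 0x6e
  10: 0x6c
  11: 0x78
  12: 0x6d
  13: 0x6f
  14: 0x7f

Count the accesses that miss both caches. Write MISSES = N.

MISSES = 5

0: 0x6f (blk 27, set 3) → MISS  vc=[]
1: 0x6c (blk 27, set 3) → L1-HIT  vc=[]
2: 0x7f (blk 31, set 3) → MISS  vc=[27]
3: 0x48 (blk 18, set 2) → MISS  vc=[27]
4: 0x6f (blk 27, set 3) → VC-HIT  vc=[31]
5: 0x6e (blk 27, set 3) → L1-HIT  vc=[31]
6: 0x6c (blk 27, set 3) → L1-HIT  vc=[31]
7: 0x2d (blk 11, set 3) → MISS  vc=[31, 27]
8: 0x7f (blk 31, set 3) → VC-HIT  vc=[11, 27]
9: 0x6e (blk 27, set 3) → VC-HIT  vc=[11, 31]
10: 0x6c (blk 27, set 3) → L1-HIT  vc=[11, 31]
11: 0x78 (blk 30, set 2) → MISS  vc=[11, 31, 18]
12: 0x6d (blk 27, set 3) → L1-HIT  vc=[11, 31, 18]
13: 0x6f (blk 27, set 3) → L1-HIT  vc=[11, 31, 18]
14: 0x7f (blk 31, set 3) → VC-HIT  vc=[11, 27, 18]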